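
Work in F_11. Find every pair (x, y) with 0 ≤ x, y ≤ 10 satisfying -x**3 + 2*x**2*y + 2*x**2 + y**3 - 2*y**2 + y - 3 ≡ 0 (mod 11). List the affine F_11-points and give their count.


Affine F_11-points: {(0, 4), (0, 5), (1, 1), (1, 5), (1, 7), (2, 3), (3, 9), (5, 10), (7, 9), (10, 0), (10, 4), (10, 9)}; count = 12.

For each of the 121 pairs (x, y) ∈ F_11², evaluate f(x, y) mod 11. Record the zeros.
  x = 0: [0↦8, 1↦8, 2↦10, 3↦9, 4↦0, 5↦0, 6↦4, 7↦7, 8↦4, 9↦1, 10↦4]  zeros at y ∈ {4, 5}
  x = 1: [0↦9, 1↦0, 2↦4, 3↦5, 4↦9, 5↦0, 6↦6, 7↦0, 8↦10, 9↦9, 10↦3]  zeros at y ∈ {1, 5, 7}
  x = 2: [0↦8, 1↦5, 2↦4, 3↦0, 4↦10, 5↦7, 6↦8, 7↦8, 8↦2, 9↦7, 10↦7]  zeros at y ∈ {3}
  x = 3: [0↦10, 1↦6, 2↦4, 3↦10, 4↦8, 5↦4, 6↦4, 7↦3, 8↦7, 9↦0, 10↦10]  zeros at y ∈ {9}
  x = 4: [0↦9, 1↦8, 2↦9, 3↦7, 4↦8, 5↦7, 6↦10, 7↦1, 8↦8, 9↦4, 10↦6]  zeros at y ∈ ∅
  x = 5: [0↦10, 1↦5, 2↦2, 3↦7, 4↦4, 5↦10, 6↦9, 7↦7, 8↦10, 9↦2, 10↦0]  zeros at y ∈ {10}
  x = 6: [0↦7, 1↦2, 2↦10, 3↦4, 4↦1, 5↦7, 6↦6, 7↦4, 8↦7, 9↦10, 10↦8]  zeros at y ∈ ∅
  x = 7: [0↦5, 1↦4, 2↦5, 3↦3, 4↦4, 5↦3, 6↦6, 7↦8, 8↦4, 9↦0, 10↦2]  zeros at y ∈ {9}
  x = 8: [0↦9, 1↦5, 2↦3, 3↦9, 4↦7, 5↦3, 6↦3, 7↦2, 8↦6, 9↦10, 10↦9]  zeros at y ∈ ∅
  x = 9: [0↦2, 1↦10, 2↦9, 3↦5, 4↦4, 5↦1, 6↦2, 7↦2, 8↦7, 9↦1, 10↦1]  zeros at y ∈ ∅
  x = 10: [0↦0, 1↦2, 2↦6, 3↦7, 4↦0, 5↦2, 6↦8, 7↦2, 8↦1, 9↦0, 10↦5]  zeros at y ∈ {0, 4, 9}
Collecting zeros: affine points = {(0, 4), (0, 5), (1, 1), (1, 5), (1, 7), (2, 3), (3, 9), (5, 10), (7, 9), (10, 0), (10, 4), (10, 9)}.
Total count |C(F_11)_aff| = 12.


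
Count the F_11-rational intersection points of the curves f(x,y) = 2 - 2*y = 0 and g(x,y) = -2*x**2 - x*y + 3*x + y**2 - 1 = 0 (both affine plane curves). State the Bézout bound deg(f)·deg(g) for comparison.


Common zeros: {(0, 1), (1, 1)}; count = 2; Bézout bound = 2.

deg(f) = 1, deg(g) = 2, so Bézout bound = 2.
Scan x ∈ F_11. For each x, list the y ∈ F_11 with f(x, y) ≡ 0 and those with g(x, y) ≡ 0 (mod 11); the common zeros in that column are the intersection.
  x = 0: f ≡ 0 at y ∈ {1}; g ≡ 0 at y ∈ {1, 10}; common: {1}.
  x = 1: f ≡ 0 at y ∈ {1}; g ≡ 0 at y ∈ {0, 1}; common: {1}.
  x = 2: f ≡ 0 at y ∈ {1}; g ≡ 0 at y ∈ {3, 10}; common: ∅.
  x = 3: f ≡ 0 at y ∈ {1}; g ≡ 0 at y ∈ {5, 9}; common: ∅.
  x = 4: f ≡ 0 at y ∈ {1}; g ≡ 0 at y ∈ {7, 8}; common: ∅.
  x = 5: f ≡ 0 at y ∈ {1}; g ≡ 0 at y ∈ {7, 9}; common: ∅.
  x = 6: f ≡ 0 at y ∈ {1}; g ≡ 0 at y ∈ {0, 6}; common: ∅.
  x = 7: f ≡ 0 at y ∈ {1}; g ≡ 0 at y ∈ {2, 5}; common: ∅.
  x = 8: f ≡ 0 at y ∈ {1}; g ≡ 0 at y ∈ {4}; common: ∅.
  x = 9: f ≡ 0 at y ∈ {1}; g ≡ 0 at y ∈ {3, 6}; common: ∅.
  x = 10: f ≡ 0 at y ∈ {1}; g ≡ 0 at y ∈ {2, 8}; common: ∅.
Collecting: common zeros = {(0, 1), (1, 1)}, so the count is 2.
Comparison with the Bézout bound: 2 ≤ 2 = deg(f)·deg(g), as expected for curves with no common component (the bound is attained).


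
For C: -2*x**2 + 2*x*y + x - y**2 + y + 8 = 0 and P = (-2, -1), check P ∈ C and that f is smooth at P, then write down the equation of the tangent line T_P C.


Tangent line at P: 7*x - y + 13 = 0.

Step 1: f(-2, -1) = 0, so P lies on C.
Step 2: partial derivatives
  f_x(x, y) = -4*x + 2*y + 1, f_y(x, y) = 2*x - 2*y + 1.
  f_x(P) = 7, f_y(P) = -1 (gradient nonzero, so P is smooth).
Step 3: tangent line at P: 7·(x − -2) + -1·(y − -1) = 0.
Expanding: 7*x - y + 13 = 0.


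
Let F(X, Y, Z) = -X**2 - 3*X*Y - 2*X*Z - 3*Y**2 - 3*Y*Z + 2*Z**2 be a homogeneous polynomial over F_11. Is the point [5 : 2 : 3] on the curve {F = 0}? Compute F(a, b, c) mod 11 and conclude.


F(5,2,3) ≡ 2 (mod 11); P is NOT on the curve.

Evaluate F(5, 2, 3) term-by-term (mod 11).
  -X**2 ↦ -1·25·1·1 = -25
  -3*X*Y ↦ -3·5·2·1 = -30
  -2*X*Z ↦ -2·5·1·3 = -30
  -3*Y**2 ↦ -3·1·4·1 = -12
  -3*Y*Z ↦ -3·1·2·3 = -18
  2*Z**2 ↦ 2·1·1·9 = 18
Sum: F(5, 2, 3) = (-25) + (-30) + (-30) + (-12) + (-18) + (18) = -97.
Reducing mod 11: -97 ≡ 2 (mod 11).
Since F(a, b, c) ≡ 2 ≠ 0 (mod 11), P does NOT lie on the curve.


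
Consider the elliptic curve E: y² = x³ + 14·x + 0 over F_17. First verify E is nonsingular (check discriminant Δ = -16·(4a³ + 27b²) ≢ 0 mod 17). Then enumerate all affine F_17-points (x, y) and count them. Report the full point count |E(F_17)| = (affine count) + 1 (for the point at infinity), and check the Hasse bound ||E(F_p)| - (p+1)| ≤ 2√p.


Affine points = {(0, 0), (1, 7), (1, 10), (2, 6), (2, 11), (3, 1), (3, 16), (4, 1), (4, 16), (5, 5), (5, 12), (7, 4), (7, 13), (10, 1), (10, 16), (12, 3), (12, 14), (13, 4), (13, 13), (14, 4), (14, 13), (15, 7), (15, 10), (16, 6), (16, 11)}; affine count = 25; |E(F_17)| = 26.

Discriminant check: Δ ∝ 4a³ + 27b² = 4·14³ + 27·0² = 4·2744 + 27·0 ≡ 11 (mod 17). Nonzero ⇒ E is nonsingular.
For each x ∈ F_17, compute rhs = x³ + 14·x + 0 mod 17, then count y ∈ F_17 with y² ≡ rhs.
  x = 0: rhs = 0, matching y values: 0 (1 points).
  x = 1: rhs = 15, matching y values: 7, 10 (2 points).
  x = 2: rhs = 2, matching y values: 6, 11 (2 points).
  x = 3: rhs = 1, matching y values: 1, 16 (2 points).
  x = 4: rhs = 1, matching y values: 1, 16 (2 points).
  x = 5: rhs = 8, matching y values: 5, 12 (2 points).
  x = 6: rhs = 11, matching y values: none (0 points).
  x = 7: rhs = 16, matching y values: 4, 13 (2 points).
  x = 8: rhs = 12, matching y values: none (0 points).
  x = 9: rhs = 5, matching y values: none (0 points).
  x = 10: rhs = 1, matching y values: 1, 16 (2 points).
  x = 11: rhs = 6, matching y values: none (0 points).
  x = 12: rhs = 9, matching y values: 3, 14 (2 points).
  x = 13: rhs = 16, matching y values: 4, 13 (2 points).
  x = 14: rhs = 16, matching y values: 4, 13 (2 points).
  x = 15: rhs = 15, matching y values: 7, 10 (2 points).
  x = 16: rhs = 2, matching y values: 6, 11 (2 points).
Total affine count: 25.
Full point count |E(F_17)| = 25 + 1 = 26.
Hasse bound: |26 − (17+1)| = |8| = 8 ≤ 2√17 ≈ 8.2462 ✓.


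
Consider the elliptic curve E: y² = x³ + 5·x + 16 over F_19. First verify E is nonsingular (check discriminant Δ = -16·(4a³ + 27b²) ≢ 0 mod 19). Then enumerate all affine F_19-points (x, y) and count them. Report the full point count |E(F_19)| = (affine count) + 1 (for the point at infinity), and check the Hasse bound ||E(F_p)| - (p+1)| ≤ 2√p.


Affine points = {(0, 4), (0, 15), (3, 1), (3, 18), (4, 9), (4, 10), (8, 6), (8, 13), (9, 7), (9, 12), (13, 6), (13, 13), (17, 6), (17, 13)}; affine count = 14; |E(F_19)| = 15.

Discriminant check: Δ ∝ 4a³ + 27b² = 4·5³ + 27·16² = 4·125 + 27·256 ≡ 2 (mod 19). Nonzero ⇒ E is nonsingular.
For each x ∈ F_19, compute rhs = x³ + 5·x + 16 mod 19, then count y ∈ F_19 with y² ≡ rhs.
  x = 0: rhs = 16, matching y values: 4, 15 (2 points).
  x = 1: rhs = 3, matching y values: none (0 points).
  x = 2: rhs = 15, matching y values: none (0 points).
  x = 3: rhs = 1, matching y values: 1, 18 (2 points).
  x = 4: rhs = 5, matching y values: 9, 10 (2 points).
  x = 5: rhs = 14, matching y values: none (0 points).
  x = 6: rhs = 15, matching y values: none (0 points).
  x = 7: rhs = 14, matching y values: none (0 points).
  x = 8: rhs = 17, matching y values: 6, 13 (2 points).
  x = 9: rhs = 11, matching y values: 7, 12 (2 points).
  x = 10: rhs = 2, matching y values: none (0 points).
  x = 11: rhs = 15, matching y values: none (0 points).
  x = 12: rhs = 18, matching y values: none (0 points).
  x = 13: rhs = 17, matching y values: 6, 13 (2 points).
  x = 14: rhs = 18, matching y values: none (0 points).
  x = 15: rhs = 8, matching y values: none (0 points).
  x = 16: rhs = 12, matching y values: none (0 points).
  x = 17: rhs = 17, matching y values: 6, 13 (2 points).
  x = 18: rhs = 10, matching y values: none (0 points).
Total affine count: 14.
Full point count |E(F_19)| = 14 + 1 = 15.
Hasse bound: |15 − (19+1)| = |-5| = 5 ≤ 2√19 ≈ 8.7178 ✓.


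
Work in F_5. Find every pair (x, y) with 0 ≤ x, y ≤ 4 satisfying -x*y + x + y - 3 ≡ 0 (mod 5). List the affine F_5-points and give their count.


Affine F_5-points: {(0, 3), (2, 4), (3, 0), (4, 2)}; count = 4.

For each of the 25 pairs (x, y) ∈ F_5², evaluate f(x, y) mod 5. Record the zeros.
  x = 0: [0↦2, 1↦3, 2↦4, 3↦0, 4↦1]  zeros at y ∈ {3}
  x = 1: [0↦3, 1↦3, 2↦3, 3↦3, 4↦3]  zeros at y ∈ ∅
  x = 2: [0↦4, 1↦3, 2↦2, 3↦1, 4↦0]  zeros at y ∈ {4}
  x = 3: [0↦0, 1↦3, 2↦1, 3↦4, 4↦2]  zeros at y ∈ {0}
  x = 4: [0↦1, 1↦3, 2↦0, 3↦2, 4↦4]  zeros at y ∈ {2}
Collecting zeros: affine points = {(0, 3), (2, 4), (3, 0), (4, 2)}.
Total count |C(F_5)_aff| = 4.


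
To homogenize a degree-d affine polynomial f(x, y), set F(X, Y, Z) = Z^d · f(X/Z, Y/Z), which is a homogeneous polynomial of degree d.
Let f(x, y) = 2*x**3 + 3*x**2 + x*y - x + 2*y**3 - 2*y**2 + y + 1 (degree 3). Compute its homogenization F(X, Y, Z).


F(X, Y, Z) = 2*X**3 + 3*X**2*Z + X*Y*Z - X*Z**2 + 2*Y**3 - 2*Y**2*Z + Y*Z**2 + Z**3

deg(f) = 3.
Substitute x = X/Z, y = Y/Z into f, then multiply by Z^3.
  monomial 2·x^3·y^0 ↦ 2·X^3·Y^0·Z^0.
  monomial 3·x^2·y^0 ↦ 3·X^2·Y^0·Z^1.
  monomial 1·x^1·y^1 ↦ 1·X^1·Y^1·Z^1.
  monomial -1·x^1·y^0 ↦ -1·X^1·Y^0·Z^2.
  monomial 2·x^0·y^3 ↦ 2·X^0·Y^3·Z^0.
  monomial -2·x^0·y^2 ↦ -2·X^0·Y^2·Z^1.
  monomial 1·x^0·y^1 ↦ 1·X^0·Y^1·Z^2.
  monomial 1·x^0·y^0 ↦ 1·X^0·Y^0·Z^3.
Collecting: F(X, Y, Z) = 2*X**3 + 3*X**2*Z + X*Y*Z - X*Z**2 + 2*Y**3 - 2*Y**2*Z + Y*Z**2 + Z**3.


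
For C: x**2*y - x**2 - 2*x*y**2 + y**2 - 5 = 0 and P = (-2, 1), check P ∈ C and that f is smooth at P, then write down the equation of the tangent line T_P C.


Tangent line at P: -2*x + 14*y - 18 = 0.

Step 1: f(-2, 1) = 0, so P lies on C.
Step 2: partial derivatives
  f_x(x, y) = 2*x*y - 2*x - 2*y**2, f_y(x, y) = x**2 - 4*x*y + 2*y.
  f_x(P) = -2, f_y(P) = 14 (gradient nonzero, so P is smooth).
Step 3: tangent line at P: -2·(x − -2) + 14·(y − 1) = 0.
Expanding: -2*x + 14*y - 18 = 0.


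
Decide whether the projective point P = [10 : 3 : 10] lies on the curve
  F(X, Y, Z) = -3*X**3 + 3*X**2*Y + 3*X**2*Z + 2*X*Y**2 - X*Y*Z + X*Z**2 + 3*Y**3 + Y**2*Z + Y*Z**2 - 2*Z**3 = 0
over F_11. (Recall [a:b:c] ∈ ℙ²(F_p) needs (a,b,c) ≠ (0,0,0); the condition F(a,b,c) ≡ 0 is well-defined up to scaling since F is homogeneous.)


F(10,3,10) ≡ 9 (mod 11); P is NOT on the curve.

Evaluate F(10, 3, 10) term-by-term (mod 11).
  -3*X**3 ↦ -3·1000·1·1 = -3000
  3*X**2*Y ↦ 3·100·3·1 = 900
  3*X**2*Z ↦ 3·100·1·10 = 3000
  2*X*Y**2 ↦ 2·10·9·1 = 180
  -X*Y*Z ↦ -1·10·3·10 = -300
  X*Z**2 ↦ 1·10·1·100 = 1000
  3*Y**3 ↦ 3·1·27·1 = 81
  Y**2*Z ↦ 1·1·9·10 = 90
  Y*Z**2 ↦ 1·1·3·100 = 300
  -2*Z**3 ↦ -2·1·1·1000 = -2000
Sum: F(10, 3, 10) = (-3000) + (900) + (3000) + (180) + (-300) + (1000) + (81) + (90) + (300) + (-2000) = 251.
Reducing mod 11: 251 ≡ 9 (mod 11).
Since F(a, b, c) ≡ 9 ≠ 0 (mod 11), P does NOT lie on the curve.


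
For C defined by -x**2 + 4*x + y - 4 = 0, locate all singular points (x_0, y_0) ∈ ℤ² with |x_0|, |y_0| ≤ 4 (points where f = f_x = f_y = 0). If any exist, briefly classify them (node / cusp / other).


No singular points in the scanned grid; C is smooth there.

Compute partial derivatives:
  f_x = 4 - 2*x.
  f_y = 1.
f_y = 1 is a nonzero constant, so f_y never vanishes: no point (x, y) can satisfy f = f_x = f_y = 0. In particular no (x, y) ∈ {−4, ..., 4}² is singular; the curve is smooth.


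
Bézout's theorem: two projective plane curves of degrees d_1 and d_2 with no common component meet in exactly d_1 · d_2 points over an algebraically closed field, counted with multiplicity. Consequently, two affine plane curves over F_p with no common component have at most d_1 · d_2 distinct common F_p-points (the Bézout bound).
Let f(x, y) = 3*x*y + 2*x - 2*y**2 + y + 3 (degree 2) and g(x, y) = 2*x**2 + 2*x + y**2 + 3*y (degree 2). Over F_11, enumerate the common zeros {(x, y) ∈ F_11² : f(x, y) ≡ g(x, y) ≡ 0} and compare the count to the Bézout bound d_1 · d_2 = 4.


Common zeros: {(4, 1), (10, 8)}; count = 2; Bézout bound = 4.

deg(f) = 2, deg(g) = 2, so Bézout bound = 4.
Scan x ∈ F_11. For each x, list the y ∈ F_11 with f(x, y) ≡ 0 and those with g(x, y) ≡ 0 (mod 11); the common zeros in that column are the intersection.
  x = 0: f ≡ 0 at y ∈ {7, 10}; g ≡ 0 at y ∈ {0, 8}; common: ∅.
  x = 1: f ≡ 0 at y ∈ {4, 9}; g ≡ 0 at y ∈ {3, 5}; common: ∅.
  x = 2: f ≡ 0 at y ∈ ∅; g ≡ 0 at y ∈ {2, 6}; common: ∅.
  x = 3: f ≡ 0 at y ∈ ∅; g ≡ 0 at y ∈ {9, 10}; common: ∅.
  x = 4: f ≡ 0 at y ∈ {0, 1}; g ≡ 0 at y ∈ {1, 7}; common: {1}.
  x = 5: f ≡ 0 at y ∈ ∅; g ≡ 0 at y ∈ {4}; common: ∅.
  x = 6: f ≡ 0 at y ∈ ∅; g ≡ 0 at y ∈ {1, 7}; common: ∅.
  x = 7: f ≡ 0 at y ∈ {5, 6}; g ≡ 0 at y ∈ {9, 10}; common: ∅.
  x = 8: f ≡ 0 at y ∈ ∅; g ≡ 0 at y ∈ {2, 6}; common: ∅.
  x = 9: f ≡ 0 at y ∈ ∅; g ≡ 0 at y ∈ {3, 5}; common: ∅.
  x = 10: f ≡ 0 at y ∈ {2, 8}; g ≡ 0 at y ∈ {0, 8}; common: {8}.
Collecting: common zeros = {(4, 1), (10, 8)}, so the count is 2.
Comparison with the Bézout bound: 2 ≤ 4 = deg(f)·deg(g), as expected for curves with no common component (the affine F_11-count falls short of the bound because intersections may lie at infinity, over extension fields, or carry multiplicity).


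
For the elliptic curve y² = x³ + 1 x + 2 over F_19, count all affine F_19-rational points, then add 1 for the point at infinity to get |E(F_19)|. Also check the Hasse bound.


Affine points = {(1, 2), (1, 17), (8, 3), (8, 16), (10, 9), (10, 10), (14, 9), (14, 10), (17, 7), (17, 12), (18, 0)}; affine count = 11; |E(F_19)| = 12.

Discriminant check: Δ ∝ 4a³ + 27b² = 4·1³ + 27·2² = 4·1 + 27·4 ≡ 17 (mod 19). Nonzero ⇒ E is nonsingular.
For each x ∈ F_19, compute rhs = x³ + 1·x + 2 mod 19, then count y ∈ F_19 with y² ≡ rhs.
  x = 0: rhs = 2, matching y values: none (0 points).
  x = 1: rhs = 4, matching y values: 2, 17 (2 points).
  x = 2: rhs = 12, matching y values: none (0 points).
  x = 3: rhs = 13, matching y values: none (0 points).
  x = 4: rhs = 13, matching y values: none (0 points).
  x = 5: rhs = 18, matching y values: none (0 points).
  x = 6: rhs = 15, matching y values: none (0 points).
  x = 7: rhs = 10, matching y values: none (0 points).
  x = 8: rhs = 9, matching y values: 3, 16 (2 points).
  x = 9: rhs = 18, matching y values: none (0 points).
  x = 10: rhs = 5, matching y values: 9, 10 (2 points).
  x = 11: rhs = 14, matching y values: none (0 points).
  x = 12: rhs = 13, matching y values: none (0 points).
  x = 13: rhs = 8, matching y values: none (0 points).
  x = 14: rhs = 5, matching y values: 9, 10 (2 points).
  x = 15: rhs = 10, matching y values: none (0 points).
  x = 16: rhs = 10, matching y values: none (0 points).
  x = 17: rhs = 11, matching y values: 7, 12 (2 points).
  x = 18: rhs = 0, matching y values: 0 (1 points).
Total affine count: 11.
Full point count |E(F_19)| = 11 + 1 = 12.
Hasse bound: |12 − (19+1)| = |-8| = 8 ≤ 2√19 ≈ 8.7178 ✓.


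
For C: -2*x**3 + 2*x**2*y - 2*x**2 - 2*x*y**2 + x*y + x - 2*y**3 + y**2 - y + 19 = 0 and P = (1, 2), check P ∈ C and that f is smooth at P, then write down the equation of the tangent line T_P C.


Tangent line at P: -7*x - 26*y + 59 = 0.

Step 1: f(1, 2) = 0, so P lies on C.
Step 2: partial derivatives
  f_x(x, y) = -6*x**2 + 4*x*y - 4*x - 2*y**2 + y + 1, f_y(x, y) = 2*x**2 - 4*x*y + x - 6*y**2 + 2*y - 1.
  f_x(P) = -7, f_y(P) = -26 (gradient nonzero, so P is smooth).
Step 3: tangent line at P: -7·(x − 1) + -26·(y − 2) = 0.
Expanding: -7*x - 26*y + 59 = 0.


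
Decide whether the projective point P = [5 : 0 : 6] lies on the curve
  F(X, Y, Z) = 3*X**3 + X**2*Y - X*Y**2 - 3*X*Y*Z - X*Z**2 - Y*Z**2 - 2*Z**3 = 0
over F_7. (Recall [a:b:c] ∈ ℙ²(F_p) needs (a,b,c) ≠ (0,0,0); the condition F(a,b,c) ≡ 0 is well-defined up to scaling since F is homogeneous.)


F(5,0,6) ≡ 1 (mod 7); P is NOT on the curve.

Evaluate F(5, 0, 6) term-by-term (mod 7).
  3*X**3 ↦ 3·125·1·1 = 375
  X**2*Y ↦ 1·25·0·1 = 0
  -X*Y**2 ↦ -1·5·0·1 = 0
  -3*X*Y*Z ↦ -3·5·0·6 = 0
  -X*Z**2 ↦ -1·5·1·36 = -180
  -Y*Z**2 ↦ -1·1·0·36 = 0
  -2*Z**3 ↦ -2·1·1·216 = -432
Sum: F(5, 0, 6) = (375) + (0) + (0) + (0) + (-180) + (0) + (-432) = -237.
Reducing mod 7: -237 ≡ 1 (mod 7).
Since F(a, b, c) ≡ 1 ≠ 0 (mod 7), P does NOT lie on the curve.


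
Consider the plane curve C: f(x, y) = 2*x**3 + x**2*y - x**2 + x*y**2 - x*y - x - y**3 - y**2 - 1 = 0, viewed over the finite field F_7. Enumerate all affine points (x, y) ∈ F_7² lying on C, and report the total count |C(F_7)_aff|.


Affine F_7-points: {(1, 3), (1, 5), (1, 6), (5, 5), (6, 3), (6, 4), (6, 5)}; count = 7.

For each of the 49 pairs (x, y) ∈ F_7², evaluate f(x, y) mod 7. Record the zeros.
  x = 0: [0↦6, 1↦4, 2↦1, 3↦5, 4↦3, 5↦3, 6↦6]  zeros at y ∈ ∅
  x = 1: [0↦6, 1↦5, 2↦5, 3↦0, 4↦5, 5↦0, 6↦0]  zeros at y ∈ {3, 5, 6}
  x = 2: [0↦2, 1↦4, 2↦2, 3↦4, 4↦4, 5↦3, 6↦2]  zeros at y ∈ ∅
  x = 3: [0↦6, 1↦6, 2↦4, 3↦1, 4↦5, 5↦3, 6↦3]  zeros at y ∈ ∅
  x = 4: [0↦2, 1↦2, 2↦2, 3↦3, 4↦6, 5↦5, 6↦1]  zeros at y ∈ ∅
  x = 5: [0↦2, 1↦4, 2↦1, 3↦1, 4↦5, 5↦0, 6↦1]  zeros at y ∈ {5}
  x = 6: [0↦4, 1↦3, 2↦6, 3↦0, 4↦0, 5↦0, 6↦1]  zeros at y ∈ {3, 4, 5}
Collecting zeros: affine points = {(1, 3), (1, 5), (1, 6), (5, 5), (6, 3), (6, 4), (6, 5)}.
Total count |C(F_7)_aff| = 7.


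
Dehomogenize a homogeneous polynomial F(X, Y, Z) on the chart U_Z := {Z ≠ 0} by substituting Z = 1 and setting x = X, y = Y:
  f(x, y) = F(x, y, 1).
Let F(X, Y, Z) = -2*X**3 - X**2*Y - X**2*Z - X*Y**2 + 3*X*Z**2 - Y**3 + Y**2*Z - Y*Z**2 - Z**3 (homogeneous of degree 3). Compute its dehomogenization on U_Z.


f(x, y) = -2*x**3 - x**2*y - x**2 - x*y**2 + 3*x - y**3 + y**2 - y - 1

On U_Z we set Z = 1. Each monomial c·X^i·Y^j·Z^k in F becomes c·x^i·y^j·1^k = c·x^i·y^j.
Substituting Z = 1: F(X, Y, 1) = -2*x**3 - x**2*y - x**2 - x*y**2 + 3*x - y**3 + y**2 - y - 1.
Note: deg(f) ≤ deg(F) = 3; strict inequality happens when F is divisible by Z (lost terms).


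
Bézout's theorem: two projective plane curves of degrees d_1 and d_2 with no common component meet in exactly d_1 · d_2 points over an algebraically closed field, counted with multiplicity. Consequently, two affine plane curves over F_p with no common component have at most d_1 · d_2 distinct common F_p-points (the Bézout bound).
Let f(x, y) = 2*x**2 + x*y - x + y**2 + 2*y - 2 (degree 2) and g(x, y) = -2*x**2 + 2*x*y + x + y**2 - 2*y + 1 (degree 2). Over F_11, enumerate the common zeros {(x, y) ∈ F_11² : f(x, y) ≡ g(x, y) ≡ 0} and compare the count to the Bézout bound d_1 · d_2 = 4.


Common zeros: {(7, 1)}; count = 1; Bézout bound = 4.

deg(f) = 2, deg(g) = 2, so Bézout bound = 4.
Scan x ∈ F_11. For each x, list the y ∈ F_11 with f(x, y) ≡ 0 and those with g(x, y) ≡ 0 (mod 11); the common zeros in that column are the intersection.
  x = 0: f ≡ 0 at y ∈ {4, 5}; g ≡ 0 at y ∈ {1}; common: ∅.
  x = 1: f ≡ 0 at y ∈ ∅; g ≡ 0 at y ∈ {0}; common: ∅.
  x = 2: f ≡ 0 at y ∈ {9}; g ≡ 0 at y ∈ ∅; common: ∅.
  x = 3: f ≡ 0 at y ∈ ∅; g ≡ 0 at y ∈ ∅; common: ∅.
  x = 4: f ≡ 0 at y ∈ {1, 4}; g ≡ 0 at y ∈ {2, 3}; common: ∅.
  x = 5: f ≡ 0 at y ∈ {6, 9}; g ≡ 0 at y ∈ {0, 3}; common: ∅.
  x = 6: f ≡ 0 at y ∈ ∅; g ≡ 0 at y ∈ ∅; common: ∅.
  x = 7: f ≡ 0 at y ∈ {1}; g ≡ 0 at y ∈ {1, 9}; common: {1}.
  x = 8: f ≡ 0 at y ∈ ∅; g ≡ 0 at y ∈ {9, 10}; common: ∅.
  x = 9: f ≡ 0 at y ∈ {5, 6}; g ≡ 0 at y ∈ ∅; common: ∅.
  x = 10: f ≡ 0 at y ∈ ∅; g ≡ 0 at y ∈ ∅; common: ∅.
Collecting: common zeros = {(7, 1)}, so the count is 1.
Comparison with the Bézout bound: 1 ≤ 4 = deg(f)·deg(g), as expected for curves with no common component (the affine F_11-count falls short of the bound because intersections may lie at infinity, over extension fields, or carry multiplicity).


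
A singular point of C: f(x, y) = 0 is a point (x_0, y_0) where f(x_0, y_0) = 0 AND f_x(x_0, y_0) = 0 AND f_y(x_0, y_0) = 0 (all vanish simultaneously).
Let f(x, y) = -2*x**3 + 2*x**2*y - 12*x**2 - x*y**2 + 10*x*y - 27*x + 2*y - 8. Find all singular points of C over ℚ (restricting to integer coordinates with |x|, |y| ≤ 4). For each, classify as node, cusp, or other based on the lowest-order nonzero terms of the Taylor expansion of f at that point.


Singular points: {(-1, 3)}; classification: cusp.

Compute partial derivatives:
  f_x = -6*x**2 + 4*x*y - 24*x - y**2 + 10*y - 27.
  f_y = 2*x**2 - 2*x*y + 10*x + 2.
Scan x_0 ∈ {−4, ..., 4}. For each x_0, f_y(x_0, y) is a polynomial in y; find its integer roots y ∈ {−4, ..., 4}, then test f_x and f at those candidates.
  x = -4: f_y(-4, y) = 8*y - 6; no integer root y with |y| ≤ 4.
  x = -3: f_y(-3, y) = 6*y - 10; no integer root y with |y| ≤ 4.
  x = -2: f_y(-2, y) = 4*y - 10; no integer root y with |y| ≤ 4.
  x = -1: f_y(-1, y) = 2*y - 6; vanishes at y ∈ {3}. (-1, 3): f_x = 0, f = 0 — SINGULAR.
  x = 0: f_y(0, y) = 2; no integer root y with |y| ≤ 4.
  x = 1: f_y(1, y) = 14 - 2*y; no integer root y with |y| ≤ 4.
  x = 2: f_y(2, y) = 30 - 4*y; no integer root y with |y| ≤ 4.
  x = 3: f_y(3, y) = 50 - 6*y; no integer root y with |y| ≤ 4.
  x = 4: f_y(4, y) = 74 - 8*y; no integer root y with |y| ≤ 4.
Only singular point on the grid: (-1, 3).
Classify: substitute x = -1 + u, y = 3 + v and expand: f = -2*u**3 + 2*u**2*v - u*v**2 + v**2.
No constant or linear terms (consistent with a singular point). Quadratic part: v**2. Cubic part: -2*u**3 + 2*u**2*v - u*v**2.
The quadratic part v**2 is a perfect square, so there is a single (double) tangent line v = 0, i.e. y = 3. Restricting the cubic part to that line (v = 0) leaves -2*u**3 ≠ 0, so f is not divisible by v and the branch is v² ≈ 2*u**3 to lowest order — this is a cusp.
Classification: cusp.


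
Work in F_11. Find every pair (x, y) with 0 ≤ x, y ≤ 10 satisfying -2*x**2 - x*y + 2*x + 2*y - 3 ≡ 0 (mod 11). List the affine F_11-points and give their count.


Affine F_11-points: {(0, 7), (1, 3), (3, 7), (4, 3), (5, 4), (6, 9), (7, 9), (8, 1), (9, 1), (10, 6)}; count = 10.

For each of the 121 pairs (x, y) ∈ F_11², evaluate f(x, y) mod 11. Record the zeros.
  x = 0: [0↦8, 1↦10, 2↦1, 3↦3, 4↦5, 5↦7, 6↦9, 7↦0, 8↦2, 9↦4, 10↦6]  zeros at y ∈ {7}
  x = 1: [0↦8, 1↦9, 2↦10, 3↦0, 4↦1, 5↦2, 6↦3, 7↦4, 8↦5, 9↦6, 10↦7]  zeros at y ∈ {3}
  x = 2: [0↦4, 1↦4, 2↦4, 3↦4, 4↦4, 5↦4, 6↦4, 7↦4, 8↦4, 9↦4, 10↦4]  zeros at y ∈ ∅
  x = 3: [0↦7, 1↦6, 2↦5, 3↦4, 4↦3, 5↦2, 6↦1, 7↦0, 8↦10, 9↦9, 10↦8]  zeros at y ∈ {7}
  x = 4: [0↦6, 1↦4, 2↦2, 3↦0, 4↦9, 5↦7, 6↦5, 7↦3, 8↦1, 9↦10, 10↦8]  zeros at y ∈ {3}
  x = 5: [0↦1, 1↦9, 2↦6, 3↦3, 4↦0, 5↦8, 6↦5, 7↦2, 8↦10, 9↦7, 10↦4]  zeros at y ∈ {4}
  x = 6: [0↦3, 1↦10, 2↦6, 3↦2, 4↦9, 5↦5, 6↦1, 7↦8, 8↦4, 9↦0, 10↦7]  zeros at y ∈ {9}
  x = 7: [0↦1, 1↦7, 2↦2, 3↦8, 4↦3, 5↦9, 6↦4, 7↦10, 8↦5, 9↦0, 10↦6]  zeros at y ∈ {9}
  x = 8: [0↦6, 1↦0, 2↦5, 3↦10, 4↦4, 5↦9, 6↦3, 7↦8, 8↦2, 9↦7, 10↦1]  zeros at y ∈ {1}
  x = 9: [0↦7, 1↦0, 2↦4, 3↦8, 4↦1, 5↦5, 6↦9, 7↦2, 8↦6, 9↦10, 10↦3]  zeros at y ∈ {1}
  x = 10: [0↦4, 1↦7, 2↦10, 3↦2, 4↦5, 5↦8, 6↦0, 7↦3, 8↦6, 9↦9, 10↦1]  zeros at y ∈ {6}
Collecting zeros: affine points = {(0, 7), (1, 3), (3, 7), (4, 3), (5, 4), (6, 9), (7, 9), (8, 1), (9, 1), (10, 6)}.
Total count |C(F_11)_aff| = 10.


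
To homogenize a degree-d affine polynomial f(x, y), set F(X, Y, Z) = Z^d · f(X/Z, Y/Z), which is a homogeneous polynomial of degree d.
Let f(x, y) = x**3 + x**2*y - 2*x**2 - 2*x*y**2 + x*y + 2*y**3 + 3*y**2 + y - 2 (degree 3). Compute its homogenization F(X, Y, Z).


F(X, Y, Z) = X**3 + X**2*Y - 2*X**2*Z - 2*X*Y**2 + X*Y*Z + 2*Y**3 + 3*Y**2*Z + Y*Z**2 - 2*Z**3

deg(f) = 3.
Substitute x = X/Z, y = Y/Z into f, then multiply by Z^3.
  monomial 1·x^3·y^0 ↦ 1·X^3·Y^0·Z^0.
  monomial 1·x^2·y^1 ↦ 1·X^2·Y^1·Z^0.
  monomial -2·x^2·y^0 ↦ -2·X^2·Y^0·Z^1.
  monomial -2·x^1·y^2 ↦ -2·X^1·Y^2·Z^0.
  monomial 1·x^1·y^1 ↦ 1·X^1·Y^1·Z^1.
  monomial 2·x^0·y^3 ↦ 2·X^0·Y^3·Z^0.
  monomial 3·x^0·y^2 ↦ 3·X^0·Y^2·Z^1.
  monomial 1·x^0·y^1 ↦ 1·X^0·Y^1·Z^2.
  monomial -2·x^0·y^0 ↦ -2·X^0·Y^0·Z^3.
Collecting: F(X, Y, Z) = X**3 + X**2*Y - 2*X**2*Z - 2*X*Y**2 + X*Y*Z + 2*Y**3 + 3*Y**2*Z + Y*Z**2 - 2*Z**3.


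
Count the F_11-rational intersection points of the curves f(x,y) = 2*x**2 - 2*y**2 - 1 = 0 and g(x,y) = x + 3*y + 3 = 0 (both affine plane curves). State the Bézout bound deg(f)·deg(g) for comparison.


Common zeros: ∅; count = 0; Bézout bound = 2.

deg(f) = 2, deg(g) = 1, so Bézout bound = 2.
Scan x ∈ F_11. For each x, list the y ∈ F_11 with f(x, y) ≡ 0 and those with g(x, y) ≡ 0 (mod 11); the common zeros in that column are the intersection.
  x = 0: f ≡ 0 at y ∈ {4, 7}; g ≡ 0 at y ∈ {10}; common: ∅.
  x = 1: f ≡ 0 at y ∈ ∅; g ≡ 0 at y ∈ {6}; common: ∅.
  x = 2: f ≡ 0 at y ∈ {3, 8}; g ≡ 0 at y ∈ {2}; common: ∅.
  x = 3: f ≡ 0 at y ∈ {5, 6}; g ≡ 0 at y ∈ {9}; common: ∅.
  x = 4: f ≡ 0 at y ∈ ∅; g ≡ 0 at y ∈ {5}; common: ∅.
  x = 5: f ≡ 0 at y ∈ ∅; g ≡ 0 at y ∈ {1}; common: ∅.
  x = 6: f ≡ 0 at y ∈ ∅; g ≡ 0 at y ∈ {8}; common: ∅.
  x = 7: f ≡ 0 at y ∈ ∅; g ≡ 0 at y ∈ {4}; common: ∅.
  x = 8: f ≡ 0 at y ∈ {5, 6}; g ≡ 0 at y ∈ {0}; common: ∅.
  x = 9: f ≡ 0 at y ∈ {3, 8}; g ≡ 0 at y ∈ {7}; common: ∅.
  x = 10: f ≡ 0 at y ∈ ∅; g ≡ 0 at y ∈ {3}; common: ∅.
Collecting: common zeros = ∅, so the count is 0.
Comparison with the Bézout bound: 0 ≤ 2 = deg(f)·deg(g), as expected for curves with no common component (the affine F_11-count falls short of the bound because intersections may lie at infinity, over extension fields, or carry multiplicity).


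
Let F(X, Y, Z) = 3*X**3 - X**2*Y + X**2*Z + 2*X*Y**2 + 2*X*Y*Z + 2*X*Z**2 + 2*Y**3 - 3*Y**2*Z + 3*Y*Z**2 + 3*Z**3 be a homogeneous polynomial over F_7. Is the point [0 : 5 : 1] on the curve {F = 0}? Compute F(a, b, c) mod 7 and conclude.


F(0,5,1) ≡ 4 (mod 7); P is NOT on the curve.

Evaluate F(0, 5, 1) term-by-term (mod 7).
  3*X**3 ↦ 3·0·1·1 = 0
  -X**2*Y ↦ -1·0·5·1 = 0
  X**2*Z ↦ 1·0·1·1 = 0
  2*X*Y**2 ↦ 2·0·25·1 = 0
  2*X*Y*Z ↦ 2·0·5·1 = 0
  2*X*Z**2 ↦ 2·0·1·1 = 0
  2*Y**3 ↦ 2·1·125·1 = 250
  -3*Y**2*Z ↦ -3·1·25·1 = -75
  3*Y*Z**2 ↦ 3·1·5·1 = 15
  3*Z**3 ↦ 3·1·1·1 = 3
Sum: F(0, 5, 1) = (0) + (0) + (0) + (0) + (0) + (0) + (250) + (-75) + (15) + (3) = 193.
Reducing mod 7: 193 ≡ 4 (mod 7).
Since F(a, b, c) ≡ 4 ≠ 0 (mod 7), P does NOT lie on the curve.


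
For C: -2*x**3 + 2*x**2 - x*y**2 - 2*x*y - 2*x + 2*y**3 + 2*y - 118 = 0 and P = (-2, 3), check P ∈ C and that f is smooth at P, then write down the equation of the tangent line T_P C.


Tangent line at P: -49*x + 72*y - 314 = 0.

Step 1: f(-2, 3) = 0, so P lies on C.
Step 2: partial derivatives
  f_x(x, y) = -6*x**2 + 4*x - y**2 - 2*y - 2, f_y(x, y) = -2*x*y - 2*x + 6*y**2 + 2.
  f_x(P) = -49, f_y(P) = 72 (gradient nonzero, so P is smooth).
Step 3: tangent line at P: -49·(x − -2) + 72·(y − 3) = 0.
Expanding: -49*x + 72*y - 314 = 0.


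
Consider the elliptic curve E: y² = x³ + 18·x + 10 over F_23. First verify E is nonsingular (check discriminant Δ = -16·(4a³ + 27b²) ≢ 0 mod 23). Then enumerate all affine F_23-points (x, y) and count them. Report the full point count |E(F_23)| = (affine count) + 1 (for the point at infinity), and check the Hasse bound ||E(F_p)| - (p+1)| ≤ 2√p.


Affine points = {(1, 11), (1, 12), (2, 10), (2, 13), (4, 10), (4, 13), (5, 8), (5, 15), (6, 9), (6, 14), (9, 2), (9, 21), (13, 7), (13, 16), (14, 4), (14, 19), (16, 1), (16, 22), (17, 10), (17, 13), (18, 5), (18, 18), (19, 9), (19, 14), (21, 9), (21, 14)}; affine count = 26; |E(F_23)| = 27.

Discriminant check: Δ ∝ 4a³ + 27b² = 4·18³ + 27·10² = 4·5832 + 27·100 ≡ 15 (mod 23). Nonzero ⇒ E is nonsingular.
For each x ∈ F_23, compute rhs = x³ + 18·x + 10 mod 23, then count y ∈ F_23 with y² ≡ rhs.
  x = 0: rhs = 10, matching y values: none (0 points).
  x = 1: rhs = 6, matching y values: 11, 12 (2 points).
  x = 2: rhs = 8, matching y values: 10, 13 (2 points).
  x = 3: rhs = 22, matching y values: none (0 points).
  x = 4: rhs = 8, matching y values: 10, 13 (2 points).
  x = 5: rhs = 18, matching y values: 8, 15 (2 points).
  x = 6: rhs = 12, matching y values: 9, 14 (2 points).
  x = 7: rhs = 19, matching y values: none (0 points).
  x = 8: rhs = 22, matching y values: none (0 points).
  x = 9: rhs = 4, matching y values: 2, 21 (2 points).
  x = 10: rhs = 17, matching y values: none (0 points).
  x = 11: rhs = 21, matching y values: none (0 points).
  x = 12: rhs = 22, matching y values: none (0 points).
  x = 13: rhs = 3, matching y values: 7, 16 (2 points).
  x = 14: rhs = 16, matching y values: 4, 19 (2 points).
  x = 15: rhs = 21, matching y values: none (0 points).
  x = 16: rhs = 1, matching y values: 1, 22 (2 points).
  x = 17: rhs = 8, matching y values: 10, 13 (2 points).
  x = 18: rhs = 2, matching y values: 5, 18 (2 points).
  x = 19: rhs = 12, matching y values: 9, 14 (2 points).
  x = 20: rhs = 21, matching y values: none (0 points).
  x = 21: rhs = 12, matching y values: 9, 14 (2 points).
  x = 22: rhs = 14, matching y values: none (0 points).
Total affine count: 26.
Full point count |E(F_23)| = 26 + 1 = 27.
Hasse bound: |27 − (23+1)| = |3| = 3 ≤ 2√23 ≈ 9.5917 ✓.


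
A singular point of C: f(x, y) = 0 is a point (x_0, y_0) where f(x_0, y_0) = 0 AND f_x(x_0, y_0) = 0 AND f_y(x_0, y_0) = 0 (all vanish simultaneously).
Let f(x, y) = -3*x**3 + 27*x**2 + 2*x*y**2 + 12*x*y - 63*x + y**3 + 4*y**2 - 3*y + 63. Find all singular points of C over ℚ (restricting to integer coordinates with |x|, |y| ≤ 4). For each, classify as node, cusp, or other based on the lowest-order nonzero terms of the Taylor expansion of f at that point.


Singular points: {(3, -3)}; classification: cusp.

Compute partial derivatives:
  f_x = -9*x**2 + 54*x + 2*y**2 + 12*y - 63.
  f_y = 4*x*y + 12*x + 3*y**2 + 8*y - 3.
Scan x_0 ∈ {−4, ..., 4}. For each x_0, f_y(x_0, y) is a polynomial in y; find its integer roots y ∈ {−4, ..., 4}, then test f_x and f at those candidates.
  x = -4: f_y(-4, y) = 3*y**2 - 8*y - 51; vanishes at y ∈ {-3}. (-4, -3): f_x = -441 ≠ 0.
  x = -3: f_y(-3, y) = 3*y**2 - 4*y - 39; vanishes at y ∈ {-3}. (-3, -3): f_x = -324 ≠ 0.
  x = -2: f_y(-2, y) = 3*y**2 - 27; vanishes at y ∈ {-3, 3}. (-2, -3): f_x = -225 ≠ 0; (-2, 3): f_x = -153 ≠ 0.
  x = -1: f_y(-1, y) = 3*y**2 + 4*y - 15; vanishes at y ∈ {-3}. (-1, -3): f_x = -144 ≠ 0.
  x = 0: f_y(0, y) = 3*y**2 + 8*y - 3; vanishes at y ∈ {-3}. (0, -3): f_x = -81 ≠ 0.
  x = 1: f_y(1, y) = 3*y**2 + 12*y + 9; vanishes at y ∈ {-3, -1}. (1, -3): f_x = -36 ≠ 0; (1, -1): f_x = -28 ≠ 0.
  x = 2: f_y(2, y) = 3*y**2 + 16*y + 21; vanishes at y ∈ {-3}. (2, -3): f_x = -9 ≠ 0.
  x = 3: f_y(3, y) = 3*y**2 + 20*y + 33; vanishes at y ∈ {-3}. (3, -3): f_x = 0, f = 0 — SINGULAR.
  x = 4: f_y(4, y) = 3*y**2 + 24*y + 45; vanishes at y ∈ {-3}. (4, -3): f_x = -9 ≠ 0.
Only singular point on the grid: (3, -3).
Classify: substitute x = 3 + u, y = -3 + v and expand: f = -3*u**3 + 2*u*v**2 + v**3 + v**2.
No constant or linear terms (consistent with a singular point). Quadratic part: v**2. Cubic part: -3*u**3 + 2*u*v**2 + v**3.
The quadratic part v**2 is a perfect square, so there is a single (double) tangent line v = 0, i.e. y = -3. Restricting the cubic part to that line (v = 0) leaves -3*u**3 ≠ 0, so f is not divisible by v and the branch is v² ≈ 3*u**3 to lowest order — this is a cusp.
Classification: cusp.


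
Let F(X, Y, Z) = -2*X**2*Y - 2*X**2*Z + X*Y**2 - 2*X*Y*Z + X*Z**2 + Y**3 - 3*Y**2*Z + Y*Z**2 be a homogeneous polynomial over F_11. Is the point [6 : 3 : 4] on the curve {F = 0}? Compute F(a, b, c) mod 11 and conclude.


F(6,3,4) ≡ 8 (mod 11); P is NOT on the curve.

Evaluate F(6, 3, 4) term-by-term (mod 11).
  -2*X**2*Y ↦ -2·36·3·1 = -216
  -2*X**2*Z ↦ -2·36·1·4 = -288
  X*Y**2 ↦ 1·6·9·1 = 54
  -2*X*Y*Z ↦ -2·6·3·4 = -144
  X*Z**2 ↦ 1·6·1·16 = 96
  Y**3 ↦ 1·1·27·1 = 27
  -3*Y**2*Z ↦ -3·1·9·4 = -108
  Y*Z**2 ↦ 1·1·3·16 = 48
Sum: F(6, 3, 4) = (-216) + (-288) + (54) + (-144) + (96) + (27) + (-108) + (48) = -531.
Reducing mod 11: -531 ≡ 8 (mod 11).
Since F(a, b, c) ≡ 8 ≠ 0 (mod 11), P does NOT lie on the curve.


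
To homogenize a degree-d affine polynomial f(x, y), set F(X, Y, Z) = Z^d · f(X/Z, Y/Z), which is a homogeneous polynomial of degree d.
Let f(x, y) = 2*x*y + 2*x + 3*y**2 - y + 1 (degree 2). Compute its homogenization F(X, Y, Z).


F(X, Y, Z) = 2*X*Y + 2*X*Z + 3*Y**2 - Y*Z + Z**2

deg(f) = 2.
Substitute x = X/Z, y = Y/Z into f, then multiply by Z^2.
  monomial 2·x^1·y^1 ↦ 2·X^1·Y^1·Z^0.
  monomial 2·x^1·y^0 ↦ 2·X^1·Y^0·Z^1.
  monomial 3·x^0·y^2 ↦ 3·X^0·Y^2·Z^0.
  monomial -1·x^0·y^1 ↦ -1·X^0·Y^1·Z^1.
  monomial 1·x^0·y^0 ↦ 1·X^0·Y^0·Z^2.
Collecting: F(X, Y, Z) = 2*X*Y + 2*X*Z + 3*Y**2 - Y*Z + Z**2.


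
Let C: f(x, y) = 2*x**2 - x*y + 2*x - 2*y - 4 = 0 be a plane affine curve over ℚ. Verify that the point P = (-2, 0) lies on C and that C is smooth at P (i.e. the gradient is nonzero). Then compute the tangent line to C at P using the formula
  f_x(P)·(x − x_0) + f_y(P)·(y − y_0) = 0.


Tangent line at P: -6*x - 12 = 0.

Step 1: f(-2, 0) = 0, so P lies on C.
Step 2: partial derivatives
  f_x(x, y) = 4*x - y + 2, f_y(x, y) = -x - 2.
  f_x(P) = -6, f_y(P) = 0 (gradient nonzero, so P is smooth).
Step 3: tangent line at P: -6·(x − -2) + 0·(y − 0) = 0.
Expanding: -6*x - 12 = 0.


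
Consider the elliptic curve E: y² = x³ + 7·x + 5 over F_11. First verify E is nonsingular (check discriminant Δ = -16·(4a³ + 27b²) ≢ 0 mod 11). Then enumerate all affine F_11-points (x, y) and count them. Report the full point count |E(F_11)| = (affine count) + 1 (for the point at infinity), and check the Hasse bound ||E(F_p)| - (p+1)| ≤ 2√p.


Affine points = {(0, 4), (0, 7), (2, 4), (2, 7), (3, 3), (3, 8), (4, 3), (4, 8), (5, 0), (7, 1), (7, 10), (8, 1), (8, 10), (9, 4), (9, 7)}; affine count = 15; |E(F_11)| = 16.

Discriminant check: Δ ∝ 4a³ + 27b² = 4·7³ + 27·5² = 4·343 + 27·25 ≡ 1 (mod 11). Nonzero ⇒ E is nonsingular.
For each x ∈ F_11, compute rhs = x³ + 7·x + 5 mod 11, then count y ∈ F_11 with y² ≡ rhs.
  x = 0: rhs = 5, matching y values: 4, 7 (2 points).
  x = 1: rhs = 2, matching y values: none (0 points).
  x = 2: rhs = 5, matching y values: 4, 7 (2 points).
  x = 3: rhs = 9, matching y values: 3, 8 (2 points).
  x = 4: rhs = 9, matching y values: 3, 8 (2 points).
  x = 5: rhs = 0, matching y values: 0 (1 points).
  x = 6: rhs = 10, matching y values: none (0 points).
  x = 7: rhs = 1, matching y values: 1, 10 (2 points).
  x = 8: rhs = 1, matching y values: 1, 10 (2 points).
  x = 9: rhs = 5, matching y values: 4, 7 (2 points).
  x = 10: rhs = 8, matching y values: none (0 points).
Total affine count: 15.
Full point count |E(F_11)| = 15 + 1 = 16.
Hasse bound: |16 − (11+1)| = |4| = 4 ≤ 2√11 ≈ 6.6332 ✓.


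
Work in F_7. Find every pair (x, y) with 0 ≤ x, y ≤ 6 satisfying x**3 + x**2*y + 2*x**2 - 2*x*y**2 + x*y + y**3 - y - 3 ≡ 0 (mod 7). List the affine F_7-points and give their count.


Affine F_7-points: {(0, 3), (1, 0), (1, 1), (2, 5), (3, 0), (4, 1), (4, 3), (4, 4), (5, 3), (6, 1), (6, 5), (6, 6)}; count = 12.

For each of the 49 pairs (x, y) ∈ F_7², evaluate f(x, y) mod 7. Record the zeros.
  x = 0: [0↦4, 1↦4, 2↦3, 3↦0, 4↦1, 5↦5, 6↦4]  zeros at y ∈ {3}
  x = 1: [0↦0, 1↦0, 2↦2, 3↦5, 4↦1, 5↦3, 6↦3]  zeros at y ∈ {0, 1}
  x = 2: [0↦6, 1↦1, 2↦1, 3↦5, 4↦5, 5↦0, 6↦3]  zeros at y ∈ {5}
  x = 3: [0↦0, 1↦6, 2↦6, 3↦6, 4↦5, 5↦2, 6↦3]  zeros at y ∈ {0}
  x = 4: [0↦2, 1↦0, 2↦2, 3↦0, 4↦0, 5↦1, 6↦2]  zeros at y ∈ {1, 3, 4}
  x = 5: [0↦4, 1↦3, 2↦2, 3↦0, 4↦3, 5↦3, 6↦6]  zeros at y ∈ {3}
  x = 6: [0↦5, 1↦0, 2↦5, 3↦5, 4↦6, 5↦0, 6↦0]  zeros at y ∈ {1, 5, 6}
Collecting zeros: affine points = {(0, 3), (1, 0), (1, 1), (2, 5), (3, 0), (4, 1), (4, 3), (4, 4), (5, 3), (6, 1), (6, 5), (6, 6)}.
Total count |C(F_7)_aff| = 12.


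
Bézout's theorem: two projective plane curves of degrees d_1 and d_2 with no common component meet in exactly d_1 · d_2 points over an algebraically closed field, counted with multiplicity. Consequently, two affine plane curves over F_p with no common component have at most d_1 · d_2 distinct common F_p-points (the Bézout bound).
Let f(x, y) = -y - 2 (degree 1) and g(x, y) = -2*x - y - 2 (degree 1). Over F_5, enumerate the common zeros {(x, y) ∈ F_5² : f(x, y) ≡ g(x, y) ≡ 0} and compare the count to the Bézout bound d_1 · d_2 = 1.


Common zeros: {(0, 3)}; count = 1; Bézout bound = 1.

deg(f) = 1, deg(g) = 1, so Bézout bound = 1.
Scan x ∈ F_5. For each x, list the y ∈ F_5 with f(x, y) ≡ 0 and those with g(x, y) ≡ 0 (mod 5); the common zeros in that column are the intersection.
  x = 0: f ≡ 0 at y ∈ {3}; g ≡ 0 at y ∈ {3}; common: {3}.
  x = 1: f ≡ 0 at y ∈ {3}; g ≡ 0 at y ∈ {1}; common: ∅.
  x = 2: f ≡ 0 at y ∈ {3}; g ≡ 0 at y ∈ {4}; common: ∅.
  x = 3: f ≡ 0 at y ∈ {3}; g ≡ 0 at y ∈ {2}; common: ∅.
  x = 4: f ≡ 0 at y ∈ {3}; g ≡ 0 at y ∈ {0}; common: ∅.
Collecting: common zeros = {(0, 3)}, so the count is 1.
Comparison with the Bézout bound: 1 ≤ 1 = deg(f)·deg(g), as expected for curves with no common component (the bound is attained).


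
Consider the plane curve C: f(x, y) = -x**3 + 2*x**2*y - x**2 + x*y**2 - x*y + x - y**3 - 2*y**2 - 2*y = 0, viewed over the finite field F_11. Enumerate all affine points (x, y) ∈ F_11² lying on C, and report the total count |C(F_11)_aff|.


Affine F_11-points: {(0, 0), (1, 10), (3, 0), (3, 2), (3, 10), (4, 10), (5, 2), (5, 4), (5, 8), (6, 2), (6, 6), (6, 7), (7, 0), (8, 3), (8, 7), (9, 9), (10, 6), (10, 7)}; count = 18.

For each of the 121 pairs (x, y) ∈ F_11², evaluate f(x, y) mod 11. Record the zeros.
  x = 0: [0↦0, 1↦6, 2↦2, 3↦4, 4↦6, 5↦2, 6↦8, 7↦7, 8↦4, 9↦4, 10↦1]  zeros at y ∈ {0}
  x = 1: [0↦10, 1↦7, 2↦7, 3↦4, 4↦3, 5↦9, 6↦5, 7↦7, 8↦9, 9↦5, 10↦0]  zeros at y ∈ {10}
  x = 2: [0↦1, 1↦4, 2↦1, 3↦8, 4↦8, 5↦6, 6↦7, 7↦5, 8↦5, 9↦1, 10↦9]  zeros at y ∈ ∅
  x = 3: [0↦0, 1↦2, 2↦0, 3↦10, 4↦4, 5↦9, 6↦8, 7↦6, 8↦8, 9↦8, 10↦0]  zeros at y ∈ {0, 2, 10}
  x = 4: [0↦1, 1↦6, 2↦9, 3↦4, 4↦7, 5↦1, 6↦2, 7↦4, 8↦1, 9↦9, 10↦0]  zeros at y ∈ {10}
  x = 5: [0↦9, 1↦10, 2↦0, 3↦6, 4↦0, 5↦9, 6↦5, 7↦4, 8↦0, 9↦9, 10↦3]  zeros at y ∈ {2, 4, 8}
  x = 6: [0↦7, 1↦8, 2↦0, 3↦10, 4↦10, 5↦5, 6↦0, 7↦0, 8↦10, 9↦2, 10↦3]  zeros at y ∈ {2, 6, 7}
  x = 7: [0↦0, 1↦5, 2↦3, 3↦10, 4↦9, 5↦5, 6↦3, 7↦8, 8↦3, 9↦4, 10↦5]  zeros at y ∈ {0}
  x = 8: [0↦4, 1↦6, 2↦3, 3↦0, 4↦2, 5↦3, 6↦8, 7↦0, 8↦6, 9↦9, 10↦3]  zeros at y ∈ {3, 7}
  x = 9: [0↦2, 1↦5, 2↦5, 3↦7, 4↦5, 5↦4, 6↦9, 7↦3, 8↦2, 9↦0, 10↦2]  zeros at y ∈ {9}
  x = 10: [0↦10, 1↦7, 2↦3, 3↦3, 4↦1, 5↦2, 6↦0, 7↦0, 8↦7, 9↦4, 10↦7]  zeros at y ∈ {6, 7}
Collecting zeros: affine points = {(0, 0), (1, 10), (3, 0), (3, 2), (3, 10), (4, 10), (5, 2), (5, 4), (5, 8), (6, 2), (6, 6), (6, 7), (7, 0), (8, 3), (8, 7), (9, 9), (10, 6), (10, 7)}.
Total count |C(F_11)_aff| = 18.
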